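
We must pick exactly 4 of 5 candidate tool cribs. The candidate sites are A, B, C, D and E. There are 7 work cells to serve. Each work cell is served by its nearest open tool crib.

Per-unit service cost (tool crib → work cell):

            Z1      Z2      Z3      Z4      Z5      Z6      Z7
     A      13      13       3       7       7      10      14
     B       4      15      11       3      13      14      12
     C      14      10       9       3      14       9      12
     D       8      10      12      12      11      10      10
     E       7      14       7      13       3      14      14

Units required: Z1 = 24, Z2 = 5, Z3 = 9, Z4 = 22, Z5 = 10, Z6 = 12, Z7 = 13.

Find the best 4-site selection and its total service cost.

With exactly 4 open, each work cell uses its cheapest among the chosen.
{A, B, D, E}: Z1→B 4·24=96, Z2→D 10·5=50, Z3→A 3·9=27, Z4→B 3·22=66, Z5→E 3·10=30, Z6→A 10·12=120, Z7→D 10·13=130. Service cost 519.
{A, B, C, E}: service cost 533
{B, C, D, E}: service cost 543
Among all 5 size-4 choices, {A, B, D, E} is lowest.

Choose A, B, D and E; total service cost 519.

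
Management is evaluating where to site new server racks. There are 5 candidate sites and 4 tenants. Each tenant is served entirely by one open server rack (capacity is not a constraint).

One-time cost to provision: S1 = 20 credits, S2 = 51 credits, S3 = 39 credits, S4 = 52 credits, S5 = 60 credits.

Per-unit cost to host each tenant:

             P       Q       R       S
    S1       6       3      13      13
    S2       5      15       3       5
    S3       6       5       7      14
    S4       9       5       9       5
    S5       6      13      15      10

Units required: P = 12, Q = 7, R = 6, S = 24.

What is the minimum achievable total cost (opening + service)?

For any fixed open set, each tenant goes to its cheapest open site; total = fixed + service.
{S1, S2}: P→S2 5·12=60, Q→S1 3·7=21, R→S2 3·6=18, S→S2 5·24=120. Service 219; fixed 71; total 290.
{S2, S3}: service 233 + fixed 90 = 323
{S1, S2, S3}: service 219 + fixed 110 = 329
{S1, S2, S3, S4, S5}: P→S2 5·12=60, Q→S1 3·7=21, R→S2 3·6=18, S→S2 5·24=120. Service 219; fixed 222; total 441.
No other subset beats 290.

Minimum total cost: 290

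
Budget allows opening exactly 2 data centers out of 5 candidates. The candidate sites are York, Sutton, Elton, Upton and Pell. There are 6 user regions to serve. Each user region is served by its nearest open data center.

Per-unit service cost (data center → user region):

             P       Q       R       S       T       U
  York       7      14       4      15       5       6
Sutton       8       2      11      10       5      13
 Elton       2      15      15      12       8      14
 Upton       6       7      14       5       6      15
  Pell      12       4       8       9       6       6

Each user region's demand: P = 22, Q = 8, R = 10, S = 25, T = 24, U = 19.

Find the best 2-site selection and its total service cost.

With exactly 2 open, each user region uses its cheapest among the chosen.
{York, Upton}: P→Upton 6·22=132, Q→Upton 7·8=56, R→York 4·10=40, S→Upton 5·25=125, T→York 5·24=120, U→York 6·19=114. Service cost 587.
{Upton, Pell}: service cost 627
{Elton, Pell}: service cost 639
Among all 10 size-2 choices, {York, Upton} is lowest.

Choose York and Upton; total service cost 587.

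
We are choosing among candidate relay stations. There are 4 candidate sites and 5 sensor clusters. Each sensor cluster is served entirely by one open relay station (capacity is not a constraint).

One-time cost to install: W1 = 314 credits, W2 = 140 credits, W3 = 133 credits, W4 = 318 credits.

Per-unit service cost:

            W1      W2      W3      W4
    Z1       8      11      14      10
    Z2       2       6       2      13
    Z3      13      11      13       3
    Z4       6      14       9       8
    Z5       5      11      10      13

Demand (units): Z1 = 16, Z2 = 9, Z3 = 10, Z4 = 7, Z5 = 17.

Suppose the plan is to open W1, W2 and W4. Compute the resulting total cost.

Each sensor cluster is assigned to its cheapest site among the open ones.
{W1, W2, W4}: Z1→W1 8·16=128, Z2→W1 2·9=18, Z3→W4 3·10=30, Z4→W1 6·7=42, Z5→W1 5·17=85. Service 303; fixed 772; total 1075.

Total cost: 1075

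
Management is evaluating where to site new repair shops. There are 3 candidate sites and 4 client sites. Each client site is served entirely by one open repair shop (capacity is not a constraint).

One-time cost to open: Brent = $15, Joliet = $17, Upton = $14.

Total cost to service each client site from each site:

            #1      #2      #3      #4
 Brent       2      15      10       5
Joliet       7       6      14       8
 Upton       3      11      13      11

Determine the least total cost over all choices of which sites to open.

Minimum total cost: 47

For any fixed open set, each client site goes to its cheapest open site; total = fixed + service.
{Brent}: #1→Brent 2, #2→Brent 15, #3→Brent 10, #4→Brent 5. Service 32; fixed 15; total 47.
{Joliet}: service 35 + fixed 17 = 52
{Upton}: #1→Upton 3, #2→Upton 11, #3→Upton 13, #4→Upton 11. Service 38; fixed 14; total 52.
{Brent, Joliet, Upton}: #1→Brent 2, #2→Joliet 6, #3→Brent 10, #4→Brent 5. Service 23; fixed 46; total 69.
No other subset beats 47.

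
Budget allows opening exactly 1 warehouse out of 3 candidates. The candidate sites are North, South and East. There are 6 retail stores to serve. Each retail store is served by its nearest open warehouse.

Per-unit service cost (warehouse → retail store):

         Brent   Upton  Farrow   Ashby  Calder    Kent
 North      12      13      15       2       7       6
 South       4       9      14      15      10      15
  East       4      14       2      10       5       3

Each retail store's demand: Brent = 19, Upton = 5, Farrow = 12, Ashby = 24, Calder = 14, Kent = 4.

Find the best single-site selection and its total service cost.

With exactly 1 open, each retail store uses its cheapest among the chosen.
{East}: Brent→East 4·19=76, Upton→East 14·5=70, Farrow→East 2·12=24, Ashby→East 10·24=240, Calder→East 5·14=70, Kent→East 3·4=12. Service cost 492.
{North}: service cost 643
{South}: service cost 849
Among all 3 size-1 choices, {East} is lowest.

Choose East only; total service cost 492.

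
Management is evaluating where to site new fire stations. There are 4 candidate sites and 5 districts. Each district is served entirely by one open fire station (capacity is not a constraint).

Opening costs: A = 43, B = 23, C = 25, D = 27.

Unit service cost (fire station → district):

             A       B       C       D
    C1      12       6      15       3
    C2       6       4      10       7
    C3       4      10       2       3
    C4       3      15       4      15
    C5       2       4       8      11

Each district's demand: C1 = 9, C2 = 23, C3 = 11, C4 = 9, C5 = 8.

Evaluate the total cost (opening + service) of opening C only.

Total cost: 512

Each district is assigned to its cheapest site among the open ones.
{C}: C1→C 15·9=135, C2→C 10·23=230, C3→C 2·11=22, C4→C 4·9=36, C5→C 8·8=64. Service 487; fixed 25; total 512.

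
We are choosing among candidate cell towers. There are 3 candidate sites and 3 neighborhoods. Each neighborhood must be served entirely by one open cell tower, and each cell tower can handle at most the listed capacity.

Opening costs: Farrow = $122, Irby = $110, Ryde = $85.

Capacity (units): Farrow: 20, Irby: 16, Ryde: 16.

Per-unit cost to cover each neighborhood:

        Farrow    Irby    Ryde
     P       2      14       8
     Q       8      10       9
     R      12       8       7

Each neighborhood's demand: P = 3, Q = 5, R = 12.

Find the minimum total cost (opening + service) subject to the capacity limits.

Minimum total cost: 312

Open {Farrow}: P→Farrow 2·3=6, Q→Farrow 8·5=40, R→Farrow 12·12=144.
Loads: Farrow carries 20/20. Service 190; fixed 122; total 312.
Next best feasible plan costs 337.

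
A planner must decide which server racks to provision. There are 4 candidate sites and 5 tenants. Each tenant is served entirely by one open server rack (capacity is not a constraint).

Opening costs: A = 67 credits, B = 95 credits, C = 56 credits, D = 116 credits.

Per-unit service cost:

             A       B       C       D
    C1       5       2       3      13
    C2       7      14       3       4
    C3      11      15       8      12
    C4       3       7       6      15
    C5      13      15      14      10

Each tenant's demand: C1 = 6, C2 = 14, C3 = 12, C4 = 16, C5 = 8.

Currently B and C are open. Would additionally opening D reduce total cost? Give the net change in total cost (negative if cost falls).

Current service cost with {B, C}: 358.
Adding D: each tenant re-picks its cheapest; new service cost 326, saving 32.
Extra fixed cost: 116. Net change = 116 − 32 = 84.
(Totals: 509 → 593.)

No — net change +84 (cost rises by 84).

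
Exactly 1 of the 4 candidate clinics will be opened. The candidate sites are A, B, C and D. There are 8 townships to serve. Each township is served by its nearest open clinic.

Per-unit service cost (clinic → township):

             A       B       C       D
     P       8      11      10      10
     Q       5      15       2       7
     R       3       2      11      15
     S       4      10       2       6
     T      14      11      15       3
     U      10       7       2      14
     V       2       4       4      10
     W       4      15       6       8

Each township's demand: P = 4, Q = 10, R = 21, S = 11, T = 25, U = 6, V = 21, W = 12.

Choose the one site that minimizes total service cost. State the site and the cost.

Choose A only; total service cost 689.

With exactly 1 open, each township uses its cheapest among the chosen.
{A}: P→A 8·4=32, Q→A 5·10=50, R→A 3·21=63, S→A 4·11=44, T→A 14·25=350, U→A 10·6=60, V→A 2·21=42, W→A 4·12=48. Service cost 689.
{C}: service cost 856
{B}: service cost 927
Among all 4 size-1 choices, {A} is lowest.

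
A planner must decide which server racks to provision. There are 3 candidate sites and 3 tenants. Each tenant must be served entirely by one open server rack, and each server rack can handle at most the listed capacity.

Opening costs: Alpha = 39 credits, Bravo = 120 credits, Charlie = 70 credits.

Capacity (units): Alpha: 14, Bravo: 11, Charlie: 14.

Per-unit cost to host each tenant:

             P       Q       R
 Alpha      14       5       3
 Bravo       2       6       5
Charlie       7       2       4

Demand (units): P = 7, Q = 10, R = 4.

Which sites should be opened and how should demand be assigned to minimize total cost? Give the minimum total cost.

Open {Alpha, Charlie}: P→Charlie 7·7=49, Q→Alpha 5·10=50, R→Alpha 3·4=12.
Loads: Alpha carries 14/14, Charlie carries 7/14. Service 111; fixed 109; total 220.
Next best feasible plan costs 224.

Minimum total cost: 220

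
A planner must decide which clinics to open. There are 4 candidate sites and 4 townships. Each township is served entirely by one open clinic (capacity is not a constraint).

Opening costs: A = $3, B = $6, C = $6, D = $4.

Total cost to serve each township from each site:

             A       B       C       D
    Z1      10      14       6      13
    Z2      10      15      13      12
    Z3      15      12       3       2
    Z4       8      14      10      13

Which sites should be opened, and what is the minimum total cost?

Open A and C; minimum total cost 36.

For any fixed open set, each township goes to its cheapest open site; total = fixed + service.
{A, C}: Z1→C 6, Z2→A 10, Z3→C 3, Z4→A 8. Service 27; fixed 9; total 36.
{A, D}: service 30 + fixed 7 = 37
{C}: service 32 + fixed 6 = 38
{A, B, C, D}: Z1→C 6, Z2→A 10, Z3→D 2, Z4→A 8. Service 26; fixed 19; total 45.
No other subset beats 36.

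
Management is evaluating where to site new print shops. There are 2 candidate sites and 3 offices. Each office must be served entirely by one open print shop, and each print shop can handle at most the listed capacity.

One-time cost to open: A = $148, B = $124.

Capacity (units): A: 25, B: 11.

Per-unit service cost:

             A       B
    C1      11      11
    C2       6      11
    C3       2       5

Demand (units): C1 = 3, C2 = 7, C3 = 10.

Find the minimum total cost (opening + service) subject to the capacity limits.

Open {A}: C1→A 11·3=33, C2→A 6·7=42, C3→A 2·10=20.
Loads: A carries 20/25. Service 95; fixed 148; total 243.
Next best feasible plan costs 367.

Minimum total cost: 243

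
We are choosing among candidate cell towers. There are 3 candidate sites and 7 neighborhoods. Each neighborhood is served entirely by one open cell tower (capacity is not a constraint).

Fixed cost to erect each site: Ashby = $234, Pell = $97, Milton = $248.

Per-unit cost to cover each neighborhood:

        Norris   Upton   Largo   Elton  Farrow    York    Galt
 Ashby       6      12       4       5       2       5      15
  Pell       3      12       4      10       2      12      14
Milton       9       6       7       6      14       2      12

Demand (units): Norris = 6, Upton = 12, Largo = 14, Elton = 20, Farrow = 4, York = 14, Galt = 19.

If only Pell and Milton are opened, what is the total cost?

Total cost: 875

Each neighborhood is assigned to its cheapest site among the open ones.
{Pell, Milton}: Norris→Pell 3·6=18, Upton→Milton 6·12=72, Largo→Pell 4·14=56, Elton→Milton 6·20=120, Farrow→Pell 2·4=8, York→Milton 2·14=28, Galt→Milton 12·19=228. Service 530; fixed 345; total 875.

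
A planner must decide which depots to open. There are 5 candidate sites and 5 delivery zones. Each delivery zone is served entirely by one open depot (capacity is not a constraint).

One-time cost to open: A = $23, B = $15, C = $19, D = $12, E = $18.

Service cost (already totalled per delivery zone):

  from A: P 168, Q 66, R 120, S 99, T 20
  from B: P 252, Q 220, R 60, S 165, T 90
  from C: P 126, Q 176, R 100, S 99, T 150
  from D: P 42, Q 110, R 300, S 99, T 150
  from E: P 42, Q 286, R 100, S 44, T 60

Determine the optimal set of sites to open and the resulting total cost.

Open A, B and E; minimum total cost 288.

For any fixed open set, each delivery zone goes to its cheapest open site; total = fixed + service.
{A, B, E}: P→E 42, Q→A 66, R→B 60, S→E 44, T→A 20. Service 232; fixed 56; total 288.
{A, B, D, E}: service 232 + fixed 68 = 300
{A, B, C, E}: P→E 42, Q→A 66, R→B 60, S→E 44, T→A 20. Service 232; fixed 75; total 307.
{A, B, C, D, E}: service 232 + fixed 87 = 319
No other subset beats 288.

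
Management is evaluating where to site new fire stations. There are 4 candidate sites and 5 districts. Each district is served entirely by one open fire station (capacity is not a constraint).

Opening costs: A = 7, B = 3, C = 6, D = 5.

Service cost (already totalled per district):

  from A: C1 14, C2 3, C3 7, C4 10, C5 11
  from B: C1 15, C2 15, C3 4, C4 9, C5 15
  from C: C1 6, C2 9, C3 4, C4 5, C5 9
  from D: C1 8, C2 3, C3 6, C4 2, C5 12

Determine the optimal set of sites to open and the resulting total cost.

For any fixed open set, each district goes to its cheapest open site; total = fixed + service.
{C, D}: C1→C 6, C2→D 3, C3→C 4, C4→D 2, C5→C 9. Service 24; fixed 11; total 35.
{D}: service 31 + fixed 5 = 36
{B, D}: C1→D 8, C2→D 3, C3→B 4, C4→D 2, C5→D 12. Service 29; fixed 8; total 37.
{A, B, C, D}: service 24 + fixed 21 = 45
No other subset beats 35.

Open C and D; minimum total cost 35.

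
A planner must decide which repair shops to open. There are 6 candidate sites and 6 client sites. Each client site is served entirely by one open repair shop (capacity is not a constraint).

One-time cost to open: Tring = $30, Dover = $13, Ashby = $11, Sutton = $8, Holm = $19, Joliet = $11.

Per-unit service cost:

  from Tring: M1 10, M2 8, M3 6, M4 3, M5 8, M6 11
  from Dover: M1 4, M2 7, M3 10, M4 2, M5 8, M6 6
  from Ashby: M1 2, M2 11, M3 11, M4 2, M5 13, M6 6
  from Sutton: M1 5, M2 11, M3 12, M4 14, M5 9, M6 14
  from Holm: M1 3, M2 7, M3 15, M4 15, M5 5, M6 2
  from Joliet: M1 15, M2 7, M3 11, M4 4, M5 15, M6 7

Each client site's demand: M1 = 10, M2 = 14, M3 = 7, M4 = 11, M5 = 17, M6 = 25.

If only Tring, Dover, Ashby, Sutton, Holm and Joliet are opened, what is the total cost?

Each client site is assigned to its cheapest site among the open ones.
{Tring, Dover, Ashby, Sutton, Holm, Joliet}: M1→Ashby 2·10=20, M2→Dover 7·14=98, M3→Tring 6·7=42, M4→Dover 2·11=22, M5→Holm 5·17=85, M6→Holm 2·25=50. Service 317; fixed 92; total 409.

Total cost: 409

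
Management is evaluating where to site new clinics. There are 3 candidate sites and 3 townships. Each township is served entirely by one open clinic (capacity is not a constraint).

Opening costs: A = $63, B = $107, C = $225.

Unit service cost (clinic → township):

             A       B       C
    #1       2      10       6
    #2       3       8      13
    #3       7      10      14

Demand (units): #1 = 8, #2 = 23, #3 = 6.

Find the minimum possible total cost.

For any fixed open set, each township goes to its cheapest open site; total = fixed + service.
{A}: #1→A 2·8=16, #2→A 3·23=69, #3→A 7·6=42. Service 127; fixed 63; total 190.
{A, B}: service 127 + fixed 170 = 297
{A, C}: service 127 + fixed 288 = 415
{A, B, C}: service 127 + fixed 395 = 522
(All 7 nonempty subsets were checked; A only is lowest.)

Minimum total cost: 190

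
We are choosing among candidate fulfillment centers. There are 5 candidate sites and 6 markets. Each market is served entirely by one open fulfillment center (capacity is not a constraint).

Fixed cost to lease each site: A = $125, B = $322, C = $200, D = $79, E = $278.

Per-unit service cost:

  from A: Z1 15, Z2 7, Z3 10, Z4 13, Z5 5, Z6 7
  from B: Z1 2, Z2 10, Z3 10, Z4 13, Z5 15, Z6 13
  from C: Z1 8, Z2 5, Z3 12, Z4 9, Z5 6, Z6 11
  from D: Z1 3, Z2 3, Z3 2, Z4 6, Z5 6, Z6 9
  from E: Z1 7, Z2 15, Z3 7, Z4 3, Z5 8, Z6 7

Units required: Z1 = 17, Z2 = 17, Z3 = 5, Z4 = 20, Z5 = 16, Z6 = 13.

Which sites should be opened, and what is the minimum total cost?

For any fixed open set, each market goes to its cheapest open site; total = fixed + service.
{D}: Z1→D 3·17=51, Z2→D 3·17=51, Z3→D 2·5=10, Z4→D 6·20=120, Z5→D 6·16=96, Z6→D 9·13=117. Service 445; fixed 79; total 524.
{A, D}: service 403 + fixed 204 = 607
{D, E}: service 359 + fixed 357 = 716
{A, B, C, D, E}: Z1→B 2·17=34, Z2→D 3·17=51, Z3→D 2·5=10, Z4→E 3·20=60, Z5→A 5·16=80, Z6→A 7·13=91. Service 326; fixed 1004; total 1330.
No other subset beats 524.

Open D only; minimum total cost 524.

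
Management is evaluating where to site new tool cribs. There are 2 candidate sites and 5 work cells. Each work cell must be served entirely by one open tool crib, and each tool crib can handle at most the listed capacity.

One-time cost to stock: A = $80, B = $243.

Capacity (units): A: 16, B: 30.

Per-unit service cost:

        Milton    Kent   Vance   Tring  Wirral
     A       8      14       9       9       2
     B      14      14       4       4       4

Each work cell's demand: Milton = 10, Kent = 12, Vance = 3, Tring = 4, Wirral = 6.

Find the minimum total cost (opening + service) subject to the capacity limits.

Minimum total cost: 611

Open {A, B}: Milton→A 8·10=80, Kent→B 14·12=168, Vance→B 4·3=12, Tring→B 4·4=16, Wirral→A 2·6=12.
Loads: A carries 16/16, B carries 19/30. Service 288; fixed 323; total 611.
Next best feasible plan costs 623.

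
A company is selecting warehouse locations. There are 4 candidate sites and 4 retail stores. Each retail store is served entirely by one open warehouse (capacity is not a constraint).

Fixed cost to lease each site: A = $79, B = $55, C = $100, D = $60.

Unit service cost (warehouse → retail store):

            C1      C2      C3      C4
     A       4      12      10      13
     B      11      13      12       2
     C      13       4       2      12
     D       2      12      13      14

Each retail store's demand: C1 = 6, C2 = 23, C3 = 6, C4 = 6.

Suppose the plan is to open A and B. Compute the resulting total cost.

Each retail store is assigned to its cheapest site among the open ones.
{A, B}: C1→A 4·6=24, C2→A 12·23=276, C3→A 10·6=60, C4→B 2·6=12. Service 372; fixed 134; total 506.

Total cost: 506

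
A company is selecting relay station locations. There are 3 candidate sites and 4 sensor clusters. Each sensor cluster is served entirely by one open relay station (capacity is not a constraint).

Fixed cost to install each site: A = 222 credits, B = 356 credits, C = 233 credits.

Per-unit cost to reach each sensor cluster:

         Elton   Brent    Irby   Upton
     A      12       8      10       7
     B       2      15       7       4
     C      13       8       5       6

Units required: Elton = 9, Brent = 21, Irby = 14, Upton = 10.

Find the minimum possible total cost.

For any fixed open set, each sensor cluster goes to its cheapest open site; total = fixed + service.
{C}: Elton→C 13·9=117, Brent→C 8·21=168, Irby→C 5·14=70, Upton→C 6·10=60. Service 415; fixed 233; total 648.
{A}: service 486 + fixed 222 = 708
{B}: service 471 + fixed 356 = 827
{A, B, C}: service 296 + fixed 811 = 1107
No other subset beats 648.

Minimum total cost: 648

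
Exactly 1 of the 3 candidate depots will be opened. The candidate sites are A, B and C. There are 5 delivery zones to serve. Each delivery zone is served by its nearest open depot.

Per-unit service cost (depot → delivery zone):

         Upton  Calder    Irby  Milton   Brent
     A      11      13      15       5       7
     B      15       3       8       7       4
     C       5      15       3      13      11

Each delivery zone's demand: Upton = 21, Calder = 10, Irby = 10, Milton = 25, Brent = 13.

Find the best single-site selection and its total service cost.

Choose B only; total service cost 652.

With exactly 1 open, each delivery zone uses its cheapest among the chosen.
{B}: Upton→B 15·21=315, Calder→B 3·10=30, Irby→B 8·10=80, Milton→B 7·25=175, Brent→B 4·13=52. Service cost 652.
{A}: service cost 727
{C}: service cost 753
Among all 3 size-1 choices, {B} is lowest.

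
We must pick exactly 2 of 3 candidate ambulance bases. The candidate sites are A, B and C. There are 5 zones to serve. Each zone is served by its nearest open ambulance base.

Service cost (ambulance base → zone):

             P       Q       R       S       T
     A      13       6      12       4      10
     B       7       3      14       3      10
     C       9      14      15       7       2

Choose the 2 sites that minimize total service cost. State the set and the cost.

With exactly 2 open, each zone uses its cheapest among the chosen.
{B, C}: P→B 7, Q→B 3, R→B 14, S→B 3, T→C 2. Service cost 29.
{A, C}: service cost 33
{A, B}: service cost 35
Among all 3 size-2 choices, {B, C} is lowest.

Choose B and C; total service cost 29.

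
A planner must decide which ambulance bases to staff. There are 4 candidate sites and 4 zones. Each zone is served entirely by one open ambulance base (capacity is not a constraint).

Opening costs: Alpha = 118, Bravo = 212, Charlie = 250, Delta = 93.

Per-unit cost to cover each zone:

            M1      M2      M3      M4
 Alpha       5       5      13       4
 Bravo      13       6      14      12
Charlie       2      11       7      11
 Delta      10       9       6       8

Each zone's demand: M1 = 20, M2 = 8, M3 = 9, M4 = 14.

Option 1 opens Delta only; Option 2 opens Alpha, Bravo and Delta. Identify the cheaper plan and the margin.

Option 1 is cheaper by 142.

Option 1: {Delta}: M1→Delta 10·20=200, M2→Delta 9·8=72, M3→Delta 6·9=54, M4→Delta 8·14=112. Service 438; fixed 93; total 531.
Option 2: {Alpha, Bravo, Delta}: M1→Alpha 5·20=100, M2→Alpha 5·8=40, M3→Delta 6·9=54, M4→Alpha 4·14=56. Service 250; fixed 423; total 673.
Difference: |531 − 673| = 142.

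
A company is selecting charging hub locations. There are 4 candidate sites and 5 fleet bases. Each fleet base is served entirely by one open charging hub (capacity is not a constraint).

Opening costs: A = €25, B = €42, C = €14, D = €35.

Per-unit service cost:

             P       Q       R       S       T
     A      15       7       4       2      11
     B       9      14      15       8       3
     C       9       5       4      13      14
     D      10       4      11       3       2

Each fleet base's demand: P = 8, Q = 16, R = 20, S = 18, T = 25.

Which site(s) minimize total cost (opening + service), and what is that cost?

Open C and D; minimum total cost 369.

For any fixed open set, each fleet base goes to its cheapest open site; total = fixed + service.
{C, D}: P→C 9·8=72, Q→D 4·16=64, R→C 4·20=80, S→D 3·18=54, T→D 2·25=50. Service 320; fixed 49; total 369.
{A, D}: P→D 10·8=80, Q→D 4·16=64, R→A 4·20=80, S→A 2·18=36, T→D 2·25=50. Service 310; fixed 60; total 370.
{A, C, D}: service 302 + fixed 74 = 376
{A, B, C, D}: P→B 9·8=72, Q→D 4·16=64, R→A 4·20=80, S→A 2·18=36, T→D 2·25=50. Service 302; fixed 116; total 418.
No other subset beats 369.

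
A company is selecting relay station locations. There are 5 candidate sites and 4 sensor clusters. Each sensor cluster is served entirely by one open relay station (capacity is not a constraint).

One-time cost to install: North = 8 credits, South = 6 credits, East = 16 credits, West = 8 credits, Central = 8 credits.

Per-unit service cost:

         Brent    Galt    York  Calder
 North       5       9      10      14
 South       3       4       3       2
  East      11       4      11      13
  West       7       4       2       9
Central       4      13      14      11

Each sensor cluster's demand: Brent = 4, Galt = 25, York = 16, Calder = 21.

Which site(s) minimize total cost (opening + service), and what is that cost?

For any fixed open set, each sensor cluster goes to its cheapest open site; total = fixed + service.
{South, West}: Brent→South 3·4=12, Galt→South 4·25=100, York→West 2·16=32, Calder→South 2·21=42. Service 186; fixed 14; total 200.
{North, South, West}: service 186 + fixed 22 = 208
{South}: Brent→South 3·4=12, Galt→South 4·25=100, York→South 3·16=48, Calder→South 2·21=42. Service 202; fixed 6; total 208.
{North, South, East, West, Central}: service 186 + fixed 46 = 232
No other subset beats 200.

Open South and West; minimum total cost 200.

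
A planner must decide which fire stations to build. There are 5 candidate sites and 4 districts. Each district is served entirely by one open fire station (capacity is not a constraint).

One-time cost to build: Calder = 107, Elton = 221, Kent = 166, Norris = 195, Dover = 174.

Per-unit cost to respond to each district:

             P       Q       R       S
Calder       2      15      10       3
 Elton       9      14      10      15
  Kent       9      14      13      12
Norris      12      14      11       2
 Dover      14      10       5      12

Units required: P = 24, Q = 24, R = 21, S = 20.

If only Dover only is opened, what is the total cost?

Each district is assigned to its cheapest site among the open ones.
{Dover}: P→Dover 14·24=336, Q→Dover 10·24=240, R→Dover 5·21=105, S→Dover 12·20=240. Service 921; fixed 174; total 1095.

Total cost: 1095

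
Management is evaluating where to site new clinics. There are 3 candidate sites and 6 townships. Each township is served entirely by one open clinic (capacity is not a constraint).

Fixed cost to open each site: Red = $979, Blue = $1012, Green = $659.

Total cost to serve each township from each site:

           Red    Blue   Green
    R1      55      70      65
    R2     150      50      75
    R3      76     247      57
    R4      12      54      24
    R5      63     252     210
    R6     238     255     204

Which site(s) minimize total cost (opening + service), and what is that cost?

Open Green only; minimum total cost 1294.

For any fixed open set, each township goes to its cheapest open site; total = fixed + service.
{Green}: R1→Green 65, R2→Green 75, R3→Green 57, R4→Green 24, R5→Green 210, R6→Green 204. Service 635; fixed 659; total 1294.
{Red}: service 594 + fixed 979 = 1573
{Blue}: R1→Blue 70, R2→Blue 50, R3→Blue 247, R4→Blue 54, R5→Blue 252, R6→Blue 255. Service 928; fixed 1012; total 1940.
{Red, Blue, Green}: service 441 + fixed 2650 = 3091
(All 7 nonempty subsets were checked; Green only is lowest.)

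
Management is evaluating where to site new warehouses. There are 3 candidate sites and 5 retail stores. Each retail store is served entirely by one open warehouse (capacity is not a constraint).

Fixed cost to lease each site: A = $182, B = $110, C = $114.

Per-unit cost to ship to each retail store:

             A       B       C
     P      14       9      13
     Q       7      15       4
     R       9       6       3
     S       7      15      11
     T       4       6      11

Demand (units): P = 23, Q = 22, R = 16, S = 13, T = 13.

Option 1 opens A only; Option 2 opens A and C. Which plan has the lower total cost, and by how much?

Option 2 is cheaper by 71.

Option 1: {A}: P→A 14·23=322, Q→A 7·22=154, R→A 9·16=144, S→A 7·13=91, T→A 4·13=52. Service 763; fixed 182; total 945.
Option 2: {A, C}: P→C 13·23=299, Q→C 4·22=88, R→C 3·16=48, S→A 7·13=91, T→A 4·13=52. Service 578; fixed 296; total 874.
Difference: |945 − 874| = 71.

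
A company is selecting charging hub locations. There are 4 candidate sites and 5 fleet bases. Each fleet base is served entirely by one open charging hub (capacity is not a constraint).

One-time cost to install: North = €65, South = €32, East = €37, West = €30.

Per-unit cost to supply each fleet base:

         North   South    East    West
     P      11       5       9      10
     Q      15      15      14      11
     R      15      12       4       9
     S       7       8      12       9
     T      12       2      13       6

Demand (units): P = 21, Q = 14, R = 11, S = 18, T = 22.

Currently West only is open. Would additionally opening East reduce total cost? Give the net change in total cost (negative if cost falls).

Current service cost with {West}: 757.
Adding East: each fleet base re-picks its cheapest; new service cost 681, saving 76.
Extra fixed cost: 37. Net change = 37 − 76 = -39.
(Totals: 787 → 748.)

Yes — net change −39 (cost falls by 39).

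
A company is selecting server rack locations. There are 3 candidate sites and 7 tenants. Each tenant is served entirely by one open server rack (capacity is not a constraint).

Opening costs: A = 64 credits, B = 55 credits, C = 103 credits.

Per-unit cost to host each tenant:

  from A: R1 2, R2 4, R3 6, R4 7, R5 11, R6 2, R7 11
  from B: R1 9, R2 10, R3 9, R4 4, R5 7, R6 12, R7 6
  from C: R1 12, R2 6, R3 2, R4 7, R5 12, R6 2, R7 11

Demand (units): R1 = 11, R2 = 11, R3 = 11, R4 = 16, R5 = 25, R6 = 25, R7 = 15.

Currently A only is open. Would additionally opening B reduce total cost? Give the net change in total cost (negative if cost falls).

Current service cost with {A}: 734.
Adding B: each tenant re-picks its cheapest; new service cost 511, saving 223.
Extra fixed cost: 55. Net change = 55 − 223 = -168.
(Totals: 798 → 630.)

Yes — net change −168 (cost falls by 168).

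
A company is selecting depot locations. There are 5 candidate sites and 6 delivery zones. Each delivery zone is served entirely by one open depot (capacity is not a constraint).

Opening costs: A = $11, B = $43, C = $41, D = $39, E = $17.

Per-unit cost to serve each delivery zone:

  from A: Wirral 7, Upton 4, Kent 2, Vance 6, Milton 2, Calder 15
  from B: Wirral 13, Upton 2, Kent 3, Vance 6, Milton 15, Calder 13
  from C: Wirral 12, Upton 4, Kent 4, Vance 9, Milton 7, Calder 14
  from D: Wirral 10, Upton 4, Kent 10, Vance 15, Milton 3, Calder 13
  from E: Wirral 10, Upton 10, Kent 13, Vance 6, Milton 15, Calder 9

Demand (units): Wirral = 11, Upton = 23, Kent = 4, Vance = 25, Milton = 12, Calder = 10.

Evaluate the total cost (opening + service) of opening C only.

Total cost: 730

Each delivery zone is assigned to its cheapest site among the open ones.
{C}: Wirral→C 12·11=132, Upton→C 4·23=92, Kent→C 4·4=16, Vance→C 9·25=225, Milton→C 7·12=84, Calder→C 14·10=140. Service 689; fixed 41; total 730.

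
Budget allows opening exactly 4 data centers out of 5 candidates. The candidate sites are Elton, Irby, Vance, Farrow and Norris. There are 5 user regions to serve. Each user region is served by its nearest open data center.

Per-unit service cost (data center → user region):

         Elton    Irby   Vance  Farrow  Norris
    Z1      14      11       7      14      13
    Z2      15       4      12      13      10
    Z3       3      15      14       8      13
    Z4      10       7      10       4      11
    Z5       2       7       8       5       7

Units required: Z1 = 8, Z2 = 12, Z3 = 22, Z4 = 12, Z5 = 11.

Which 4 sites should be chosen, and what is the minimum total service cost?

Choose Elton, Irby, Vance and Farrow; total service cost 240.

With exactly 4 open, each user region uses its cheapest among the chosen.
{Elton, Irby, Vance, Farrow}: Z1→Vance 7·8=56, Z2→Irby 4·12=48, Z3→Elton 3·22=66, Z4→Farrow 4·12=48, Z5→Elton 2·11=22. Service cost 240.
{Elton, Irby, Farrow, Norris}: service cost 272
{Elton, Irby, Vance, Norris}: service cost 276
Among all 5 size-4 choices, {Elton, Irby, Vance, Farrow} is lowest.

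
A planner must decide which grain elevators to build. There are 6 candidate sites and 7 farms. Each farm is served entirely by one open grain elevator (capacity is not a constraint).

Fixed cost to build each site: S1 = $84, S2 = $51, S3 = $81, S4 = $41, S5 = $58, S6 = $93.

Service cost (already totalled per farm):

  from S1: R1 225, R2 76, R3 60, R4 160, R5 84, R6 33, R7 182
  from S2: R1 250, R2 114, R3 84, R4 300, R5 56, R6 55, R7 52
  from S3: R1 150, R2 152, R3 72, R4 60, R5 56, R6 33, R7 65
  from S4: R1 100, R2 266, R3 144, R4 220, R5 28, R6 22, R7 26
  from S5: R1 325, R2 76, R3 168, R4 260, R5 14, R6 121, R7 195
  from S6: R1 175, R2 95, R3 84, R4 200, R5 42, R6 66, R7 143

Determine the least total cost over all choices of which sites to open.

For any fixed open set, each farm goes to its cheapest open site; total = fixed + service.
{S3, S4, S5}: R1→S4 100, R2→S5 76, R3→S3 72, R4→S3 60, R5→S5 14, R6→S4 22, R7→S4 26. Service 370; fixed 180; total 550.
{S1, S3, S4}: service 372 + fixed 206 = 578
{S3, S4}: R1→S4 100, R2→S3 152, R3→S3 72, R4→S3 60, R5→S4 28, R6→S4 22, R7→S4 26. Service 460; fixed 122; total 582.
{S1, S2, S3, S4, S5, S6}: R1→S4 100, R2→S1 76, R3→S1 60, R4→S3 60, R5→S5 14, R6→S4 22, R7→S4 26. Service 358; fixed 408; total 766.
No other subset beats 550.

Minimum total cost: 550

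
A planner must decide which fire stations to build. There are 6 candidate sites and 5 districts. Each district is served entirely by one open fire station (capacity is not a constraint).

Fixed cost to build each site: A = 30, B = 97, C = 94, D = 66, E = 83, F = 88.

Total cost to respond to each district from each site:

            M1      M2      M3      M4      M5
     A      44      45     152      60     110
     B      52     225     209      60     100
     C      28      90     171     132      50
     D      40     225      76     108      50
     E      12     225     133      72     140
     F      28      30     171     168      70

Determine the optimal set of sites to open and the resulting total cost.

Open A and D; minimum total cost 367.

For any fixed open set, each district goes to its cheapest open site; total = fixed + service.
{A, D}: M1→D 40, M2→A 45, M3→D 76, M4→A 60, M5→D 50. Service 271; fixed 96; total 367.
{A, D, E}: M1→E 12, M2→A 45, M3→D 76, M4→A 60, M5→D 50. Service 243; fixed 179; total 422.
{A, D, F}: service 244 + fixed 184 = 428
{A, B, C, D, E, F}: service 228 + fixed 458 = 686
No other subset beats 367.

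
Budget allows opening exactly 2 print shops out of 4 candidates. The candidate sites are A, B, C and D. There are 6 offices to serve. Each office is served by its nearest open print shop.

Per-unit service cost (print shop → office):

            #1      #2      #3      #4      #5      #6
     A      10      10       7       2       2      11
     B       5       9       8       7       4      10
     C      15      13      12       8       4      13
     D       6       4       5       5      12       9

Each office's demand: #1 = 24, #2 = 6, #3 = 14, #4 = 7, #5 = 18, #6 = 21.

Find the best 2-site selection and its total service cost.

Choose A and D; total service cost 477.

With exactly 2 open, each office uses its cheapest among the chosen.
{A, D}: #1→D 6·24=144, #2→D 4·6=24, #3→D 5·14=70, #4→A 2·7=14, #5→A 2·18=36, #6→D 9·21=189. Service cost 477.
{B, D}: service cost 510
{A, B}: service cost 532
Among all 6 size-2 choices, {A, D} is lowest.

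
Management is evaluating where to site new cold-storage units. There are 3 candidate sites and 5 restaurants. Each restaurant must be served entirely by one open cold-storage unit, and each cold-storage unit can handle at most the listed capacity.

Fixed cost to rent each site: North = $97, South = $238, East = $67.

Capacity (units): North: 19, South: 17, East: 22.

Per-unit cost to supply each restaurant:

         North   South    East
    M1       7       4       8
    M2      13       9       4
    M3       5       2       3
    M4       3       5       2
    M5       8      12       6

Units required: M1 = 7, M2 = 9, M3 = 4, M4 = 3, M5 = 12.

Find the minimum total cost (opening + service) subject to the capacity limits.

Open {North, East}: M1→North 7·7=49, M2→East 4·9=36, M3→North 5·4=20, M4→North 3·3=9, M5→East 6·12=72.
Loads: North carries 14/19, East carries 21/22. Service 186; fixed 164; total 350.
Next best feasible plan costs 363.

Minimum total cost: 350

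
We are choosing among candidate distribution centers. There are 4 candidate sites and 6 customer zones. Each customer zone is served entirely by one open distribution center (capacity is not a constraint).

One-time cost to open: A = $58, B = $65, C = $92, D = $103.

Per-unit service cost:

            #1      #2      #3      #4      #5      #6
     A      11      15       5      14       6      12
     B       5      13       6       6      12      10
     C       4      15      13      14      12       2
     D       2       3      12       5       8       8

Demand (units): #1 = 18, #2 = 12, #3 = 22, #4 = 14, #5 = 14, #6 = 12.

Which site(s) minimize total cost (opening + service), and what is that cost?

For any fixed open set, each customer zone goes to its cheapest open site; total = fixed + service.
{A, D}: #1→D 2·18=36, #2→D 3·12=36, #3→A 5·22=110, #4→D 5·14=70, #5→A 6·14=84, #6→D 8·12=96. Service 432; fixed 161; total 593.
{A, C, D}: service 360 + fixed 253 = 613
{B, D}: service 482 + fixed 168 = 650
{A, B, C, D}: #1→D 2·18=36, #2→D 3·12=36, #3→A 5·22=110, #4→D 5·14=70, #5→A 6·14=84, #6→C 2·12=24. Service 360; fixed 318; total 678.
No other subset beats 593.

Open A and D; minimum total cost 593.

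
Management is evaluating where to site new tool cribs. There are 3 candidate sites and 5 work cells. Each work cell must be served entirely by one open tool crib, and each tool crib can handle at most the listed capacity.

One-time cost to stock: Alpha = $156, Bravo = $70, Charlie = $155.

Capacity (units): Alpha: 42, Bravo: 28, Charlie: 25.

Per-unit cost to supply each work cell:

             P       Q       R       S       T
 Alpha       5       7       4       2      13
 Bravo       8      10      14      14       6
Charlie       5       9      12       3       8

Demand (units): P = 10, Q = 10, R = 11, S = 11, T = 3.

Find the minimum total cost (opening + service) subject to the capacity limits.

Minimum total cost: 430

Open {Alpha, Bravo}: P→Alpha 5·10=50, Q→Alpha 7·10=70, R→Alpha 4·11=44, S→Alpha 2·11=22, T→Bravo 6·3=18.
Loads: Alpha carries 42/42, Bravo carries 3/28. Service 204; fixed 226; total 430.
Next best feasible plan costs 460.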